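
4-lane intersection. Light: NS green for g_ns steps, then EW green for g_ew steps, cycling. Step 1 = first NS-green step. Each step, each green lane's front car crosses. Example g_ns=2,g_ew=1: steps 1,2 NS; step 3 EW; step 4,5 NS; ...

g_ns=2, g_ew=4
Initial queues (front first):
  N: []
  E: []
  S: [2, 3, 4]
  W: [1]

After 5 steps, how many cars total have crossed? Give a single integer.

Step 1 [NS]: N:empty,E:wait,S:car2-GO,W:wait | queues: N=0 E=0 S=2 W=1
Step 2 [NS]: N:empty,E:wait,S:car3-GO,W:wait | queues: N=0 E=0 S=1 W=1
Step 3 [EW]: N:wait,E:empty,S:wait,W:car1-GO | queues: N=0 E=0 S=1 W=0
Step 4 [EW]: N:wait,E:empty,S:wait,W:empty | queues: N=0 E=0 S=1 W=0
Step 5 [EW]: N:wait,E:empty,S:wait,W:empty | queues: N=0 E=0 S=1 W=0
Cars crossed by step 5: 3

Answer: 3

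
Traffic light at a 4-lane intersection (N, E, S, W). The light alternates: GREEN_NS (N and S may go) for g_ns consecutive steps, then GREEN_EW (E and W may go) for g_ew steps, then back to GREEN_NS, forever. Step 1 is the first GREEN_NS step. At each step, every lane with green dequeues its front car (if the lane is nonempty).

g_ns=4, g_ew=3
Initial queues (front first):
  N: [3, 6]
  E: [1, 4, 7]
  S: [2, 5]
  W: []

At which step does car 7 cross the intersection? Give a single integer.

Step 1 [NS]: N:car3-GO,E:wait,S:car2-GO,W:wait | queues: N=1 E=3 S=1 W=0
Step 2 [NS]: N:car6-GO,E:wait,S:car5-GO,W:wait | queues: N=0 E=3 S=0 W=0
Step 3 [NS]: N:empty,E:wait,S:empty,W:wait | queues: N=0 E=3 S=0 W=0
Step 4 [NS]: N:empty,E:wait,S:empty,W:wait | queues: N=0 E=3 S=0 W=0
Step 5 [EW]: N:wait,E:car1-GO,S:wait,W:empty | queues: N=0 E=2 S=0 W=0
Step 6 [EW]: N:wait,E:car4-GO,S:wait,W:empty | queues: N=0 E=1 S=0 W=0
Step 7 [EW]: N:wait,E:car7-GO,S:wait,W:empty | queues: N=0 E=0 S=0 W=0
Car 7 crosses at step 7

7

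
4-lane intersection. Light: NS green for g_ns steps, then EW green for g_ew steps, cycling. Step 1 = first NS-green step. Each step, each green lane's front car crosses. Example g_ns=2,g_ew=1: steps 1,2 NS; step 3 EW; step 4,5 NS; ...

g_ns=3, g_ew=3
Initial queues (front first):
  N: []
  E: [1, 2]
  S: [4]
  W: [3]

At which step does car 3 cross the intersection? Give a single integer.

Step 1 [NS]: N:empty,E:wait,S:car4-GO,W:wait | queues: N=0 E=2 S=0 W=1
Step 2 [NS]: N:empty,E:wait,S:empty,W:wait | queues: N=0 E=2 S=0 W=1
Step 3 [NS]: N:empty,E:wait,S:empty,W:wait | queues: N=0 E=2 S=0 W=1
Step 4 [EW]: N:wait,E:car1-GO,S:wait,W:car3-GO | queues: N=0 E=1 S=0 W=0
Step 5 [EW]: N:wait,E:car2-GO,S:wait,W:empty | queues: N=0 E=0 S=0 W=0
Car 3 crosses at step 4

4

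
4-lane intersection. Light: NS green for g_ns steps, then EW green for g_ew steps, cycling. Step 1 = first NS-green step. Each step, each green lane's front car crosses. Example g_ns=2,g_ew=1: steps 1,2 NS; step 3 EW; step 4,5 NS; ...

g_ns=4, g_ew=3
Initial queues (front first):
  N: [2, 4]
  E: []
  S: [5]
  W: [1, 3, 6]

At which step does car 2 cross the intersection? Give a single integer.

Step 1 [NS]: N:car2-GO,E:wait,S:car5-GO,W:wait | queues: N=1 E=0 S=0 W=3
Step 2 [NS]: N:car4-GO,E:wait,S:empty,W:wait | queues: N=0 E=0 S=0 W=3
Step 3 [NS]: N:empty,E:wait,S:empty,W:wait | queues: N=0 E=0 S=0 W=3
Step 4 [NS]: N:empty,E:wait,S:empty,W:wait | queues: N=0 E=0 S=0 W=3
Step 5 [EW]: N:wait,E:empty,S:wait,W:car1-GO | queues: N=0 E=0 S=0 W=2
Step 6 [EW]: N:wait,E:empty,S:wait,W:car3-GO | queues: N=0 E=0 S=0 W=1
Step 7 [EW]: N:wait,E:empty,S:wait,W:car6-GO | queues: N=0 E=0 S=0 W=0
Car 2 crosses at step 1

1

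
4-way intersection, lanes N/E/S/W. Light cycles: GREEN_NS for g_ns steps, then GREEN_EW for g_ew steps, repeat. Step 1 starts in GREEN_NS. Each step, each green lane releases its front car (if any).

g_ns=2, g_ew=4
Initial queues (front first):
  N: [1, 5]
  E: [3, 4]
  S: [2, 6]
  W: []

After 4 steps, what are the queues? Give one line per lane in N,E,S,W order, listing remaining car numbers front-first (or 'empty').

Step 1 [NS]: N:car1-GO,E:wait,S:car2-GO,W:wait | queues: N=1 E=2 S=1 W=0
Step 2 [NS]: N:car5-GO,E:wait,S:car6-GO,W:wait | queues: N=0 E=2 S=0 W=0
Step 3 [EW]: N:wait,E:car3-GO,S:wait,W:empty | queues: N=0 E=1 S=0 W=0
Step 4 [EW]: N:wait,E:car4-GO,S:wait,W:empty | queues: N=0 E=0 S=0 W=0

N: empty
E: empty
S: empty
W: empty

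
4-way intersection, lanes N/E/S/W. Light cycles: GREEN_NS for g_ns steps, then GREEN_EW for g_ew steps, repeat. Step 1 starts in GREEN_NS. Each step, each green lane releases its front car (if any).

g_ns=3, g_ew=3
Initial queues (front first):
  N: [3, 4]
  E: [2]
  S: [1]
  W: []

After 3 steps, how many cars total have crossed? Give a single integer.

Step 1 [NS]: N:car3-GO,E:wait,S:car1-GO,W:wait | queues: N=1 E=1 S=0 W=0
Step 2 [NS]: N:car4-GO,E:wait,S:empty,W:wait | queues: N=0 E=1 S=0 W=0
Step 3 [NS]: N:empty,E:wait,S:empty,W:wait | queues: N=0 E=1 S=0 W=0
Cars crossed by step 3: 3

Answer: 3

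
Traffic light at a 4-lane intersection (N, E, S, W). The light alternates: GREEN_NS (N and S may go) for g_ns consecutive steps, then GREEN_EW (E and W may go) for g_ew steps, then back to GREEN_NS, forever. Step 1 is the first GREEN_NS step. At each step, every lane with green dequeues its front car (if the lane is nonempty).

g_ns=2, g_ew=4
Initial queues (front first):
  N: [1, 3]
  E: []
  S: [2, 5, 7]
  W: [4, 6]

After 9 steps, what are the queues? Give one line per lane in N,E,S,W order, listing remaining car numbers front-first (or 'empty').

Step 1 [NS]: N:car1-GO,E:wait,S:car2-GO,W:wait | queues: N=1 E=0 S=2 W=2
Step 2 [NS]: N:car3-GO,E:wait,S:car5-GO,W:wait | queues: N=0 E=0 S=1 W=2
Step 3 [EW]: N:wait,E:empty,S:wait,W:car4-GO | queues: N=0 E=0 S=1 W=1
Step 4 [EW]: N:wait,E:empty,S:wait,W:car6-GO | queues: N=0 E=0 S=1 W=0
Step 5 [EW]: N:wait,E:empty,S:wait,W:empty | queues: N=0 E=0 S=1 W=0
Step 6 [EW]: N:wait,E:empty,S:wait,W:empty | queues: N=0 E=0 S=1 W=0
Step 7 [NS]: N:empty,E:wait,S:car7-GO,W:wait | queues: N=0 E=0 S=0 W=0

N: empty
E: empty
S: empty
W: empty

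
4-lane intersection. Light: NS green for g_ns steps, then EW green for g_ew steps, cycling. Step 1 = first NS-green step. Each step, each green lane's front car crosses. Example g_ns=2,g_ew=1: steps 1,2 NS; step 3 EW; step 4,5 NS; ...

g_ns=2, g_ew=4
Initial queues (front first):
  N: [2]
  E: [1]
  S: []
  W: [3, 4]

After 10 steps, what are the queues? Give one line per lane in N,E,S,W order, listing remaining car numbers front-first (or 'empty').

Step 1 [NS]: N:car2-GO,E:wait,S:empty,W:wait | queues: N=0 E=1 S=0 W=2
Step 2 [NS]: N:empty,E:wait,S:empty,W:wait | queues: N=0 E=1 S=0 W=2
Step 3 [EW]: N:wait,E:car1-GO,S:wait,W:car3-GO | queues: N=0 E=0 S=0 W=1
Step 4 [EW]: N:wait,E:empty,S:wait,W:car4-GO | queues: N=0 E=0 S=0 W=0

N: empty
E: empty
S: empty
W: empty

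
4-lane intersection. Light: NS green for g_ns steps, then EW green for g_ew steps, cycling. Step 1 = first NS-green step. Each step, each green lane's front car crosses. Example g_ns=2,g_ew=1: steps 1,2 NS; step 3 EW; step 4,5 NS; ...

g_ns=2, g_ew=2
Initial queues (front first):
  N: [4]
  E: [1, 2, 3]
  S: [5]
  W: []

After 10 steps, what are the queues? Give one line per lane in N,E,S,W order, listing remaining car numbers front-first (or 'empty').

Step 1 [NS]: N:car4-GO,E:wait,S:car5-GO,W:wait | queues: N=0 E=3 S=0 W=0
Step 2 [NS]: N:empty,E:wait,S:empty,W:wait | queues: N=0 E=3 S=0 W=0
Step 3 [EW]: N:wait,E:car1-GO,S:wait,W:empty | queues: N=0 E=2 S=0 W=0
Step 4 [EW]: N:wait,E:car2-GO,S:wait,W:empty | queues: N=0 E=1 S=0 W=0
Step 5 [NS]: N:empty,E:wait,S:empty,W:wait | queues: N=0 E=1 S=0 W=0
Step 6 [NS]: N:empty,E:wait,S:empty,W:wait | queues: N=0 E=1 S=0 W=0
Step 7 [EW]: N:wait,E:car3-GO,S:wait,W:empty | queues: N=0 E=0 S=0 W=0

N: empty
E: empty
S: empty
W: empty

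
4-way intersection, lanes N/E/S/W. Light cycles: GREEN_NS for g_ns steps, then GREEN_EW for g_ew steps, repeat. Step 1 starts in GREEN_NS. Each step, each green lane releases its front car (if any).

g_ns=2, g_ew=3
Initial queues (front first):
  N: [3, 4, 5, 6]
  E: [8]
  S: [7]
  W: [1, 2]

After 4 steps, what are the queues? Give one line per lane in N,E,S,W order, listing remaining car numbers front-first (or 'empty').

Step 1 [NS]: N:car3-GO,E:wait,S:car7-GO,W:wait | queues: N=3 E=1 S=0 W=2
Step 2 [NS]: N:car4-GO,E:wait,S:empty,W:wait | queues: N=2 E=1 S=0 W=2
Step 3 [EW]: N:wait,E:car8-GO,S:wait,W:car1-GO | queues: N=2 E=0 S=0 W=1
Step 4 [EW]: N:wait,E:empty,S:wait,W:car2-GO | queues: N=2 E=0 S=0 W=0

N: 5 6
E: empty
S: empty
W: empty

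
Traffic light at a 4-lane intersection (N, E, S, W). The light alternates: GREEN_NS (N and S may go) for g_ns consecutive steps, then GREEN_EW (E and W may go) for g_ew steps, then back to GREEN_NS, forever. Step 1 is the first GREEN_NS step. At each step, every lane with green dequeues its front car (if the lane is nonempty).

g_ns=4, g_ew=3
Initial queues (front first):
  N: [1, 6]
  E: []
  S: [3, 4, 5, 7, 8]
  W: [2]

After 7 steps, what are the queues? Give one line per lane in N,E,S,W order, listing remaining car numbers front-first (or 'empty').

Step 1 [NS]: N:car1-GO,E:wait,S:car3-GO,W:wait | queues: N=1 E=0 S=4 W=1
Step 2 [NS]: N:car6-GO,E:wait,S:car4-GO,W:wait | queues: N=0 E=0 S=3 W=1
Step 3 [NS]: N:empty,E:wait,S:car5-GO,W:wait | queues: N=0 E=0 S=2 W=1
Step 4 [NS]: N:empty,E:wait,S:car7-GO,W:wait | queues: N=0 E=0 S=1 W=1
Step 5 [EW]: N:wait,E:empty,S:wait,W:car2-GO | queues: N=0 E=0 S=1 W=0
Step 6 [EW]: N:wait,E:empty,S:wait,W:empty | queues: N=0 E=0 S=1 W=0
Step 7 [EW]: N:wait,E:empty,S:wait,W:empty | queues: N=0 E=0 S=1 W=0

N: empty
E: empty
S: 8
W: empty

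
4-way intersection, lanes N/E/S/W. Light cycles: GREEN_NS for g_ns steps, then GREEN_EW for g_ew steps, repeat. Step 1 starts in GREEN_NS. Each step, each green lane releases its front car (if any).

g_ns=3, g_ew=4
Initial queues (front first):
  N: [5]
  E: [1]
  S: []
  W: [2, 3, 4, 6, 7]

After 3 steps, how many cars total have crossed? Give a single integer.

Step 1 [NS]: N:car5-GO,E:wait,S:empty,W:wait | queues: N=0 E=1 S=0 W=5
Step 2 [NS]: N:empty,E:wait,S:empty,W:wait | queues: N=0 E=1 S=0 W=5
Step 3 [NS]: N:empty,E:wait,S:empty,W:wait | queues: N=0 E=1 S=0 W=5
Cars crossed by step 3: 1

Answer: 1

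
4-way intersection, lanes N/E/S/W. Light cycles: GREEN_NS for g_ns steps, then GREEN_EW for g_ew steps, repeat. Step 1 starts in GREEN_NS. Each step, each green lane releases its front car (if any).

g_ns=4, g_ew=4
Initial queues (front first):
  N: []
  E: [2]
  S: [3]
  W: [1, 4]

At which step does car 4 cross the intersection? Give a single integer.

Step 1 [NS]: N:empty,E:wait,S:car3-GO,W:wait | queues: N=0 E=1 S=0 W=2
Step 2 [NS]: N:empty,E:wait,S:empty,W:wait | queues: N=0 E=1 S=0 W=2
Step 3 [NS]: N:empty,E:wait,S:empty,W:wait | queues: N=0 E=1 S=0 W=2
Step 4 [NS]: N:empty,E:wait,S:empty,W:wait | queues: N=0 E=1 S=0 W=2
Step 5 [EW]: N:wait,E:car2-GO,S:wait,W:car1-GO | queues: N=0 E=0 S=0 W=1
Step 6 [EW]: N:wait,E:empty,S:wait,W:car4-GO | queues: N=0 E=0 S=0 W=0
Car 4 crosses at step 6

6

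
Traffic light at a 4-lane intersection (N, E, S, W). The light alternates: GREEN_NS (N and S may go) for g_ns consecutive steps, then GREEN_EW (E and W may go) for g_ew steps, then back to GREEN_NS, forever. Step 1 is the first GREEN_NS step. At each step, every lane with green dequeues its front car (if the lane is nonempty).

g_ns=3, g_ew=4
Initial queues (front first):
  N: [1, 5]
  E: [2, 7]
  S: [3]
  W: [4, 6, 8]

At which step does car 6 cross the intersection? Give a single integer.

Step 1 [NS]: N:car1-GO,E:wait,S:car3-GO,W:wait | queues: N=1 E=2 S=0 W=3
Step 2 [NS]: N:car5-GO,E:wait,S:empty,W:wait | queues: N=0 E=2 S=0 W=3
Step 3 [NS]: N:empty,E:wait,S:empty,W:wait | queues: N=0 E=2 S=0 W=3
Step 4 [EW]: N:wait,E:car2-GO,S:wait,W:car4-GO | queues: N=0 E=1 S=0 W=2
Step 5 [EW]: N:wait,E:car7-GO,S:wait,W:car6-GO | queues: N=0 E=0 S=0 W=1
Step 6 [EW]: N:wait,E:empty,S:wait,W:car8-GO | queues: N=0 E=0 S=0 W=0
Car 6 crosses at step 5

5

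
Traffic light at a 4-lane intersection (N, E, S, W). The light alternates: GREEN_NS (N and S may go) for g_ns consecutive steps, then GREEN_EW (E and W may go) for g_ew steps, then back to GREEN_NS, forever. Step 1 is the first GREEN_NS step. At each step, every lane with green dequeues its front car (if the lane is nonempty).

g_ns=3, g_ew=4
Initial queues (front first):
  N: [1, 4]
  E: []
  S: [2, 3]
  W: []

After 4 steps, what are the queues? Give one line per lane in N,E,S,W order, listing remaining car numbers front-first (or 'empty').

Step 1 [NS]: N:car1-GO,E:wait,S:car2-GO,W:wait | queues: N=1 E=0 S=1 W=0
Step 2 [NS]: N:car4-GO,E:wait,S:car3-GO,W:wait | queues: N=0 E=0 S=0 W=0

N: empty
E: empty
S: empty
W: empty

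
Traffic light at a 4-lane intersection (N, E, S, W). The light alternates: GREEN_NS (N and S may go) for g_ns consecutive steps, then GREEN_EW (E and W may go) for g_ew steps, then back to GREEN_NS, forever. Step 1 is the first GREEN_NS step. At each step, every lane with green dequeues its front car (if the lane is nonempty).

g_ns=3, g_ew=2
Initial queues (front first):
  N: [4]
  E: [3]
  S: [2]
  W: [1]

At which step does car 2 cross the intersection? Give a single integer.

Step 1 [NS]: N:car4-GO,E:wait,S:car2-GO,W:wait | queues: N=0 E=1 S=0 W=1
Step 2 [NS]: N:empty,E:wait,S:empty,W:wait | queues: N=0 E=1 S=0 W=1
Step 3 [NS]: N:empty,E:wait,S:empty,W:wait | queues: N=0 E=1 S=0 W=1
Step 4 [EW]: N:wait,E:car3-GO,S:wait,W:car1-GO | queues: N=0 E=0 S=0 W=0
Car 2 crosses at step 1

1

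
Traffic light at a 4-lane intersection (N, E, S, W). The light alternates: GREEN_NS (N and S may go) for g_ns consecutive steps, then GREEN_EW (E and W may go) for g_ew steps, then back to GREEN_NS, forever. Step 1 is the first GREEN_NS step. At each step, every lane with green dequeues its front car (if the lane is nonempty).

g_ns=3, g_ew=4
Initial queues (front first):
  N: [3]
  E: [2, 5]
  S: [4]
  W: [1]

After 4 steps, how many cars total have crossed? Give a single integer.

Step 1 [NS]: N:car3-GO,E:wait,S:car4-GO,W:wait | queues: N=0 E=2 S=0 W=1
Step 2 [NS]: N:empty,E:wait,S:empty,W:wait | queues: N=0 E=2 S=0 W=1
Step 3 [NS]: N:empty,E:wait,S:empty,W:wait | queues: N=0 E=2 S=0 W=1
Step 4 [EW]: N:wait,E:car2-GO,S:wait,W:car1-GO | queues: N=0 E=1 S=0 W=0
Cars crossed by step 4: 4

Answer: 4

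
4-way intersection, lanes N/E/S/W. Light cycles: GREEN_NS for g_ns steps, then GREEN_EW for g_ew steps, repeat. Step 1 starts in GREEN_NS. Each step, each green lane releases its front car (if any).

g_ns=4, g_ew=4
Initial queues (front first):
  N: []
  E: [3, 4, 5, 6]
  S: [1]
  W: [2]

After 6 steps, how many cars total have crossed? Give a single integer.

Answer: 4

Derivation:
Step 1 [NS]: N:empty,E:wait,S:car1-GO,W:wait | queues: N=0 E=4 S=0 W=1
Step 2 [NS]: N:empty,E:wait,S:empty,W:wait | queues: N=0 E=4 S=0 W=1
Step 3 [NS]: N:empty,E:wait,S:empty,W:wait | queues: N=0 E=4 S=0 W=1
Step 4 [NS]: N:empty,E:wait,S:empty,W:wait | queues: N=0 E=4 S=0 W=1
Step 5 [EW]: N:wait,E:car3-GO,S:wait,W:car2-GO | queues: N=0 E=3 S=0 W=0
Step 6 [EW]: N:wait,E:car4-GO,S:wait,W:empty | queues: N=0 E=2 S=0 W=0
Cars crossed by step 6: 4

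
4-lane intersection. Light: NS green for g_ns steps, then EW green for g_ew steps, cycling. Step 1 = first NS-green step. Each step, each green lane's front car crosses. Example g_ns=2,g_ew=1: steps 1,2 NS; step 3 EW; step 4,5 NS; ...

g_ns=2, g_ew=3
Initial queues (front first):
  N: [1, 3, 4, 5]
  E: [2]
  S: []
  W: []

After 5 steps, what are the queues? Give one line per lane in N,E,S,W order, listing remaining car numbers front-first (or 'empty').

Step 1 [NS]: N:car1-GO,E:wait,S:empty,W:wait | queues: N=3 E=1 S=0 W=0
Step 2 [NS]: N:car3-GO,E:wait,S:empty,W:wait | queues: N=2 E=1 S=0 W=0
Step 3 [EW]: N:wait,E:car2-GO,S:wait,W:empty | queues: N=2 E=0 S=0 W=0
Step 4 [EW]: N:wait,E:empty,S:wait,W:empty | queues: N=2 E=0 S=0 W=0
Step 5 [EW]: N:wait,E:empty,S:wait,W:empty | queues: N=2 E=0 S=0 W=0

N: 4 5
E: empty
S: empty
W: empty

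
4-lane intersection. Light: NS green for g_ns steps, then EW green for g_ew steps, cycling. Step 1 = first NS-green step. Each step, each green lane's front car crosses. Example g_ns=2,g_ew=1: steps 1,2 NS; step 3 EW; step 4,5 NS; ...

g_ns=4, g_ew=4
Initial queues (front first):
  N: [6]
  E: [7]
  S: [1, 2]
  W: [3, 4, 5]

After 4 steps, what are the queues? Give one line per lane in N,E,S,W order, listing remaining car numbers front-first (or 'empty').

Step 1 [NS]: N:car6-GO,E:wait,S:car1-GO,W:wait | queues: N=0 E=1 S=1 W=3
Step 2 [NS]: N:empty,E:wait,S:car2-GO,W:wait | queues: N=0 E=1 S=0 W=3
Step 3 [NS]: N:empty,E:wait,S:empty,W:wait | queues: N=0 E=1 S=0 W=3
Step 4 [NS]: N:empty,E:wait,S:empty,W:wait | queues: N=0 E=1 S=0 W=3

N: empty
E: 7
S: empty
W: 3 4 5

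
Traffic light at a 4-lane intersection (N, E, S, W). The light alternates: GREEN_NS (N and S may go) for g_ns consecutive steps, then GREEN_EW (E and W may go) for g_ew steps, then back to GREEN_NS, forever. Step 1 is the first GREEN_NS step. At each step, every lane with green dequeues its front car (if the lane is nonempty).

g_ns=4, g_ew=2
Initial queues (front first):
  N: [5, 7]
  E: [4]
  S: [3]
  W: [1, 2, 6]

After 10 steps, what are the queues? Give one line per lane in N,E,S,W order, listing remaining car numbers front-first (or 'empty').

Step 1 [NS]: N:car5-GO,E:wait,S:car3-GO,W:wait | queues: N=1 E=1 S=0 W=3
Step 2 [NS]: N:car7-GO,E:wait,S:empty,W:wait | queues: N=0 E=1 S=0 W=3
Step 3 [NS]: N:empty,E:wait,S:empty,W:wait | queues: N=0 E=1 S=0 W=3
Step 4 [NS]: N:empty,E:wait,S:empty,W:wait | queues: N=0 E=1 S=0 W=3
Step 5 [EW]: N:wait,E:car4-GO,S:wait,W:car1-GO | queues: N=0 E=0 S=0 W=2
Step 6 [EW]: N:wait,E:empty,S:wait,W:car2-GO | queues: N=0 E=0 S=0 W=1
Step 7 [NS]: N:empty,E:wait,S:empty,W:wait | queues: N=0 E=0 S=0 W=1
Step 8 [NS]: N:empty,E:wait,S:empty,W:wait | queues: N=0 E=0 S=0 W=1
Step 9 [NS]: N:empty,E:wait,S:empty,W:wait | queues: N=0 E=0 S=0 W=1
Step 10 [NS]: N:empty,E:wait,S:empty,W:wait | queues: N=0 E=0 S=0 W=1

N: empty
E: empty
S: empty
W: 6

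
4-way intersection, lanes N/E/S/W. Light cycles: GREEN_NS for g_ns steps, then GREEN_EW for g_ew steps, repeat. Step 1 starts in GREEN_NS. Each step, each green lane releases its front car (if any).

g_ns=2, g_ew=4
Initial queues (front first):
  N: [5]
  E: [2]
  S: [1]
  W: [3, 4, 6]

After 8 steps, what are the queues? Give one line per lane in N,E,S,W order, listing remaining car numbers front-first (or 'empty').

Step 1 [NS]: N:car5-GO,E:wait,S:car1-GO,W:wait | queues: N=0 E=1 S=0 W=3
Step 2 [NS]: N:empty,E:wait,S:empty,W:wait | queues: N=0 E=1 S=0 W=3
Step 3 [EW]: N:wait,E:car2-GO,S:wait,W:car3-GO | queues: N=0 E=0 S=0 W=2
Step 4 [EW]: N:wait,E:empty,S:wait,W:car4-GO | queues: N=0 E=0 S=0 W=1
Step 5 [EW]: N:wait,E:empty,S:wait,W:car6-GO | queues: N=0 E=0 S=0 W=0

N: empty
E: empty
S: empty
W: empty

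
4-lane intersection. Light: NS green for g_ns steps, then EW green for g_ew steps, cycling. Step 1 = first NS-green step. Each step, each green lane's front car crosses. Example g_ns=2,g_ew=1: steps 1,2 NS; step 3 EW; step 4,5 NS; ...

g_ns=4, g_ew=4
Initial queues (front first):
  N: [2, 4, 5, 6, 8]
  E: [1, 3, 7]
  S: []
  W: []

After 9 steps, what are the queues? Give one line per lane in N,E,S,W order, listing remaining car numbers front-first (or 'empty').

Step 1 [NS]: N:car2-GO,E:wait,S:empty,W:wait | queues: N=4 E=3 S=0 W=0
Step 2 [NS]: N:car4-GO,E:wait,S:empty,W:wait | queues: N=3 E=3 S=0 W=0
Step 3 [NS]: N:car5-GO,E:wait,S:empty,W:wait | queues: N=2 E=3 S=0 W=0
Step 4 [NS]: N:car6-GO,E:wait,S:empty,W:wait | queues: N=1 E=3 S=0 W=0
Step 5 [EW]: N:wait,E:car1-GO,S:wait,W:empty | queues: N=1 E=2 S=0 W=0
Step 6 [EW]: N:wait,E:car3-GO,S:wait,W:empty | queues: N=1 E=1 S=0 W=0
Step 7 [EW]: N:wait,E:car7-GO,S:wait,W:empty | queues: N=1 E=0 S=0 W=0
Step 8 [EW]: N:wait,E:empty,S:wait,W:empty | queues: N=1 E=0 S=0 W=0
Step 9 [NS]: N:car8-GO,E:wait,S:empty,W:wait | queues: N=0 E=0 S=0 W=0

N: empty
E: empty
S: empty
W: empty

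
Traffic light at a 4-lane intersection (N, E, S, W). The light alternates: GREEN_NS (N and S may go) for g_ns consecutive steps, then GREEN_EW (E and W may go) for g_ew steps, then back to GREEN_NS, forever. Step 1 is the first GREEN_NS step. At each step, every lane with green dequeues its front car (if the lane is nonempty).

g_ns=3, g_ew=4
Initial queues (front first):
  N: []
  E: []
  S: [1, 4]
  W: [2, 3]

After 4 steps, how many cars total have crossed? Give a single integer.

Step 1 [NS]: N:empty,E:wait,S:car1-GO,W:wait | queues: N=0 E=0 S=1 W=2
Step 2 [NS]: N:empty,E:wait,S:car4-GO,W:wait | queues: N=0 E=0 S=0 W=2
Step 3 [NS]: N:empty,E:wait,S:empty,W:wait | queues: N=0 E=0 S=0 W=2
Step 4 [EW]: N:wait,E:empty,S:wait,W:car2-GO | queues: N=0 E=0 S=0 W=1
Cars crossed by step 4: 3

Answer: 3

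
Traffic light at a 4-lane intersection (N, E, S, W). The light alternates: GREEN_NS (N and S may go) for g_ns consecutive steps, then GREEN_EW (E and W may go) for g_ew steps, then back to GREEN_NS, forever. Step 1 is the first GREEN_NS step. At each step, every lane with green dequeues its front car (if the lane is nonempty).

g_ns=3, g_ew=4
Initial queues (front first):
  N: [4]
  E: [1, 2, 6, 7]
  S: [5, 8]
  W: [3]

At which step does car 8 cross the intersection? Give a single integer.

Step 1 [NS]: N:car4-GO,E:wait,S:car5-GO,W:wait | queues: N=0 E=4 S=1 W=1
Step 2 [NS]: N:empty,E:wait,S:car8-GO,W:wait | queues: N=0 E=4 S=0 W=1
Step 3 [NS]: N:empty,E:wait,S:empty,W:wait | queues: N=0 E=4 S=0 W=1
Step 4 [EW]: N:wait,E:car1-GO,S:wait,W:car3-GO | queues: N=0 E=3 S=0 W=0
Step 5 [EW]: N:wait,E:car2-GO,S:wait,W:empty | queues: N=0 E=2 S=0 W=0
Step 6 [EW]: N:wait,E:car6-GO,S:wait,W:empty | queues: N=0 E=1 S=0 W=0
Step 7 [EW]: N:wait,E:car7-GO,S:wait,W:empty | queues: N=0 E=0 S=0 W=0
Car 8 crosses at step 2

2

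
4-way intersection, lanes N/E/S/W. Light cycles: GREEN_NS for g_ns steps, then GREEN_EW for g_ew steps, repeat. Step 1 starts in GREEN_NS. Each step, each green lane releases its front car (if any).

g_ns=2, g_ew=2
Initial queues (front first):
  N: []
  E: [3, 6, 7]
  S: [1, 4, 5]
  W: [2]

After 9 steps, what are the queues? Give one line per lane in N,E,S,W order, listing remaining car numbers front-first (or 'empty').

Step 1 [NS]: N:empty,E:wait,S:car1-GO,W:wait | queues: N=0 E=3 S=2 W=1
Step 2 [NS]: N:empty,E:wait,S:car4-GO,W:wait | queues: N=0 E=3 S=1 W=1
Step 3 [EW]: N:wait,E:car3-GO,S:wait,W:car2-GO | queues: N=0 E=2 S=1 W=0
Step 4 [EW]: N:wait,E:car6-GO,S:wait,W:empty | queues: N=0 E=1 S=1 W=0
Step 5 [NS]: N:empty,E:wait,S:car5-GO,W:wait | queues: N=0 E=1 S=0 W=0
Step 6 [NS]: N:empty,E:wait,S:empty,W:wait | queues: N=0 E=1 S=0 W=0
Step 7 [EW]: N:wait,E:car7-GO,S:wait,W:empty | queues: N=0 E=0 S=0 W=0

N: empty
E: empty
S: empty
W: empty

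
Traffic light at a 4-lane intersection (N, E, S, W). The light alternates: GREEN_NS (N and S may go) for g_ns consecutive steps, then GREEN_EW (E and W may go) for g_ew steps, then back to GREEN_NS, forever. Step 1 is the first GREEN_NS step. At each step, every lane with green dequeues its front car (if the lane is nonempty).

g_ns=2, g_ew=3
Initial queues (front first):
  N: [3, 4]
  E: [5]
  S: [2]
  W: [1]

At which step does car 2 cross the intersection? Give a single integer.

Step 1 [NS]: N:car3-GO,E:wait,S:car2-GO,W:wait | queues: N=1 E=1 S=0 W=1
Step 2 [NS]: N:car4-GO,E:wait,S:empty,W:wait | queues: N=0 E=1 S=0 W=1
Step 3 [EW]: N:wait,E:car5-GO,S:wait,W:car1-GO | queues: N=0 E=0 S=0 W=0
Car 2 crosses at step 1

1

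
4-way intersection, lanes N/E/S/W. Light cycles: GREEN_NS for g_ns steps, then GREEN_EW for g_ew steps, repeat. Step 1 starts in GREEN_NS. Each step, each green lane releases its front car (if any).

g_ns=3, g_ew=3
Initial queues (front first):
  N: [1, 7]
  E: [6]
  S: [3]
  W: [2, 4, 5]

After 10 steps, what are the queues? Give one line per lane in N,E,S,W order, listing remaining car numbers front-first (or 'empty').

Step 1 [NS]: N:car1-GO,E:wait,S:car3-GO,W:wait | queues: N=1 E=1 S=0 W=3
Step 2 [NS]: N:car7-GO,E:wait,S:empty,W:wait | queues: N=0 E=1 S=0 W=3
Step 3 [NS]: N:empty,E:wait,S:empty,W:wait | queues: N=0 E=1 S=0 W=3
Step 4 [EW]: N:wait,E:car6-GO,S:wait,W:car2-GO | queues: N=0 E=0 S=0 W=2
Step 5 [EW]: N:wait,E:empty,S:wait,W:car4-GO | queues: N=0 E=0 S=0 W=1
Step 6 [EW]: N:wait,E:empty,S:wait,W:car5-GO | queues: N=0 E=0 S=0 W=0

N: empty
E: empty
S: empty
W: empty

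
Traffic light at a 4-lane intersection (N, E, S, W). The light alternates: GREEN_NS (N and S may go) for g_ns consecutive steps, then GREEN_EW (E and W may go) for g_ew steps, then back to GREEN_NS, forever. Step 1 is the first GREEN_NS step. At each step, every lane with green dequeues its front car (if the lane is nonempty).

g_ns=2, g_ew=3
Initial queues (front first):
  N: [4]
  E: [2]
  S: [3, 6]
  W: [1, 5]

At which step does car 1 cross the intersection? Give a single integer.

Step 1 [NS]: N:car4-GO,E:wait,S:car3-GO,W:wait | queues: N=0 E=1 S=1 W=2
Step 2 [NS]: N:empty,E:wait,S:car6-GO,W:wait | queues: N=0 E=1 S=0 W=2
Step 3 [EW]: N:wait,E:car2-GO,S:wait,W:car1-GO | queues: N=0 E=0 S=0 W=1
Step 4 [EW]: N:wait,E:empty,S:wait,W:car5-GO | queues: N=0 E=0 S=0 W=0
Car 1 crosses at step 3

3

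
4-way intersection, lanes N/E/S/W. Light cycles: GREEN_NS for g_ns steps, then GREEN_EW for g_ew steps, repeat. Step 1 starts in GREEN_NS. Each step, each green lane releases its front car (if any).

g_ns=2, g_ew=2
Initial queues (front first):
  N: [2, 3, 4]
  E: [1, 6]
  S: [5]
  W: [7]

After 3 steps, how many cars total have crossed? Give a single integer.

Step 1 [NS]: N:car2-GO,E:wait,S:car5-GO,W:wait | queues: N=2 E=2 S=0 W=1
Step 2 [NS]: N:car3-GO,E:wait,S:empty,W:wait | queues: N=1 E=2 S=0 W=1
Step 3 [EW]: N:wait,E:car1-GO,S:wait,W:car7-GO | queues: N=1 E=1 S=0 W=0
Cars crossed by step 3: 5

Answer: 5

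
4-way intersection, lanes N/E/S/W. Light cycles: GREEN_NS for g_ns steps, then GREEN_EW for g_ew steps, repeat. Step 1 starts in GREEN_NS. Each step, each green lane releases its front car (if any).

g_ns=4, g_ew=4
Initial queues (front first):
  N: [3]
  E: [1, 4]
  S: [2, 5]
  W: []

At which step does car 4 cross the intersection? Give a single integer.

Step 1 [NS]: N:car3-GO,E:wait,S:car2-GO,W:wait | queues: N=0 E=2 S=1 W=0
Step 2 [NS]: N:empty,E:wait,S:car5-GO,W:wait | queues: N=0 E=2 S=0 W=0
Step 3 [NS]: N:empty,E:wait,S:empty,W:wait | queues: N=0 E=2 S=0 W=0
Step 4 [NS]: N:empty,E:wait,S:empty,W:wait | queues: N=0 E=2 S=0 W=0
Step 5 [EW]: N:wait,E:car1-GO,S:wait,W:empty | queues: N=0 E=1 S=0 W=0
Step 6 [EW]: N:wait,E:car4-GO,S:wait,W:empty | queues: N=0 E=0 S=0 W=0
Car 4 crosses at step 6

6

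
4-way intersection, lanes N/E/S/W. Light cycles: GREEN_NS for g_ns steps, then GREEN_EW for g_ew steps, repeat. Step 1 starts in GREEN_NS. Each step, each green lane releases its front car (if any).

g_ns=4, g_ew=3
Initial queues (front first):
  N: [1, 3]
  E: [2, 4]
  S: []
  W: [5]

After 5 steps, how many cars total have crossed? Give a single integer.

Step 1 [NS]: N:car1-GO,E:wait,S:empty,W:wait | queues: N=1 E=2 S=0 W=1
Step 2 [NS]: N:car3-GO,E:wait,S:empty,W:wait | queues: N=0 E=2 S=0 W=1
Step 3 [NS]: N:empty,E:wait,S:empty,W:wait | queues: N=0 E=2 S=0 W=1
Step 4 [NS]: N:empty,E:wait,S:empty,W:wait | queues: N=0 E=2 S=0 W=1
Step 5 [EW]: N:wait,E:car2-GO,S:wait,W:car5-GO | queues: N=0 E=1 S=0 W=0
Cars crossed by step 5: 4

Answer: 4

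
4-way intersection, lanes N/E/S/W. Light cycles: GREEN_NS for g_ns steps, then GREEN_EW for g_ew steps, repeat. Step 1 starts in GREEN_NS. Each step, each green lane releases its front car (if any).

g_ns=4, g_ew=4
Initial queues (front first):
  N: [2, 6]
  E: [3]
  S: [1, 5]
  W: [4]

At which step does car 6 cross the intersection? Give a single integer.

Step 1 [NS]: N:car2-GO,E:wait,S:car1-GO,W:wait | queues: N=1 E=1 S=1 W=1
Step 2 [NS]: N:car6-GO,E:wait,S:car5-GO,W:wait | queues: N=0 E=1 S=0 W=1
Step 3 [NS]: N:empty,E:wait,S:empty,W:wait | queues: N=0 E=1 S=0 W=1
Step 4 [NS]: N:empty,E:wait,S:empty,W:wait | queues: N=0 E=1 S=0 W=1
Step 5 [EW]: N:wait,E:car3-GO,S:wait,W:car4-GO | queues: N=0 E=0 S=0 W=0
Car 6 crosses at step 2

2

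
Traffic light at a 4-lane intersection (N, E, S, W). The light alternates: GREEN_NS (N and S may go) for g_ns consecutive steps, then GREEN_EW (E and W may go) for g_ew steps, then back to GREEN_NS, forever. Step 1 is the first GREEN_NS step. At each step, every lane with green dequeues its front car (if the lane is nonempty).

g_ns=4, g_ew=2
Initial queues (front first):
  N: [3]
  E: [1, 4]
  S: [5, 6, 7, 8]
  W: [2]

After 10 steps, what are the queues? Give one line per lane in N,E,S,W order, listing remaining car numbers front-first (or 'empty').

Step 1 [NS]: N:car3-GO,E:wait,S:car5-GO,W:wait | queues: N=0 E=2 S=3 W=1
Step 2 [NS]: N:empty,E:wait,S:car6-GO,W:wait | queues: N=0 E=2 S=2 W=1
Step 3 [NS]: N:empty,E:wait,S:car7-GO,W:wait | queues: N=0 E=2 S=1 W=1
Step 4 [NS]: N:empty,E:wait,S:car8-GO,W:wait | queues: N=0 E=2 S=0 W=1
Step 5 [EW]: N:wait,E:car1-GO,S:wait,W:car2-GO | queues: N=0 E=1 S=0 W=0
Step 6 [EW]: N:wait,E:car4-GO,S:wait,W:empty | queues: N=0 E=0 S=0 W=0

N: empty
E: empty
S: empty
W: empty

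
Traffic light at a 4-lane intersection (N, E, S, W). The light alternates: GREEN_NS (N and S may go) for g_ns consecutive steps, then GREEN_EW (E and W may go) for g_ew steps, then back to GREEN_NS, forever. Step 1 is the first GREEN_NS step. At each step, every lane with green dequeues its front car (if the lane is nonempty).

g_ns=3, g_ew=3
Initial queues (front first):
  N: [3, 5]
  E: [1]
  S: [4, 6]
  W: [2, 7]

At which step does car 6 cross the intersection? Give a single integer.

Step 1 [NS]: N:car3-GO,E:wait,S:car4-GO,W:wait | queues: N=1 E=1 S=1 W=2
Step 2 [NS]: N:car5-GO,E:wait,S:car6-GO,W:wait | queues: N=0 E=1 S=0 W=2
Step 3 [NS]: N:empty,E:wait,S:empty,W:wait | queues: N=0 E=1 S=0 W=2
Step 4 [EW]: N:wait,E:car1-GO,S:wait,W:car2-GO | queues: N=0 E=0 S=0 W=1
Step 5 [EW]: N:wait,E:empty,S:wait,W:car7-GO | queues: N=0 E=0 S=0 W=0
Car 6 crosses at step 2

2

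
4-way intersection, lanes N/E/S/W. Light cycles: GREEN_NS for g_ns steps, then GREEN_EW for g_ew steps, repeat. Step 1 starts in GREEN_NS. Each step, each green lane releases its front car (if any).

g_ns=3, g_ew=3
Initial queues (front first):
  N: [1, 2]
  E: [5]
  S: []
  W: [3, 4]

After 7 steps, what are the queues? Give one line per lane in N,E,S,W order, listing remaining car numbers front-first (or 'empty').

Step 1 [NS]: N:car1-GO,E:wait,S:empty,W:wait | queues: N=1 E=1 S=0 W=2
Step 2 [NS]: N:car2-GO,E:wait,S:empty,W:wait | queues: N=0 E=1 S=0 W=2
Step 3 [NS]: N:empty,E:wait,S:empty,W:wait | queues: N=0 E=1 S=0 W=2
Step 4 [EW]: N:wait,E:car5-GO,S:wait,W:car3-GO | queues: N=0 E=0 S=0 W=1
Step 5 [EW]: N:wait,E:empty,S:wait,W:car4-GO | queues: N=0 E=0 S=0 W=0

N: empty
E: empty
S: empty
W: empty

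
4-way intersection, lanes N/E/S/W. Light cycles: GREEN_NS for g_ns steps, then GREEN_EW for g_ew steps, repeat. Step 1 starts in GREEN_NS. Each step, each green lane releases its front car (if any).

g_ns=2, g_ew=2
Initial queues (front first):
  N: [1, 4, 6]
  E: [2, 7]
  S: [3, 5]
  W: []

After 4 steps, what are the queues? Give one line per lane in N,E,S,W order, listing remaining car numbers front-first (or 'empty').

Step 1 [NS]: N:car1-GO,E:wait,S:car3-GO,W:wait | queues: N=2 E=2 S=1 W=0
Step 2 [NS]: N:car4-GO,E:wait,S:car5-GO,W:wait | queues: N=1 E=2 S=0 W=0
Step 3 [EW]: N:wait,E:car2-GO,S:wait,W:empty | queues: N=1 E=1 S=0 W=0
Step 4 [EW]: N:wait,E:car7-GO,S:wait,W:empty | queues: N=1 E=0 S=0 W=0

N: 6
E: empty
S: empty
W: empty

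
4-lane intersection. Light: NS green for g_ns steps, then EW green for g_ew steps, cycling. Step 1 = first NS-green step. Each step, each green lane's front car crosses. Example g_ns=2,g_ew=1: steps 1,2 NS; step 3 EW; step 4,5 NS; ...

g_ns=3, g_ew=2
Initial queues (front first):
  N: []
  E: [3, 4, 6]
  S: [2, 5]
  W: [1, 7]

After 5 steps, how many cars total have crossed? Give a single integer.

Step 1 [NS]: N:empty,E:wait,S:car2-GO,W:wait | queues: N=0 E=3 S=1 W=2
Step 2 [NS]: N:empty,E:wait,S:car5-GO,W:wait | queues: N=0 E=3 S=0 W=2
Step 3 [NS]: N:empty,E:wait,S:empty,W:wait | queues: N=0 E=3 S=0 W=2
Step 4 [EW]: N:wait,E:car3-GO,S:wait,W:car1-GO | queues: N=0 E=2 S=0 W=1
Step 5 [EW]: N:wait,E:car4-GO,S:wait,W:car7-GO | queues: N=0 E=1 S=0 W=0
Cars crossed by step 5: 6

Answer: 6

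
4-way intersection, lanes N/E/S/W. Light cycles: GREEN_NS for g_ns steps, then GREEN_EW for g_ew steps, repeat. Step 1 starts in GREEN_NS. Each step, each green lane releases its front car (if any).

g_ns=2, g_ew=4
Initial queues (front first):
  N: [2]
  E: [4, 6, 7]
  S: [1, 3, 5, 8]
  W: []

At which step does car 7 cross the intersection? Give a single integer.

Step 1 [NS]: N:car2-GO,E:wait,S:car1-GO,W:wait | queues: N=0 E=3 S=3 W=0
Step 2 [NS]: N:empty,E:wait,S:car3-GO,W:wait | queues: N=0 E=3 S=2 W=0
Step 3 [EW]: N:wait,E:car4-GO,S:wait,W:empty | queues: N=0 E=2 S=2 W=0
Step 4 [EW]: N:wait,E:car6-GO,S:wait,W:empty | queues: N=0 E=1 S=2 W=0
Step 5 [EW]: N:wait,E:car7-GO,S:wait,W:empty | queues: N=0 E=0 S=2 W=0
Step 6 [EW]: N:wait,E:empty,S:wait,W:empty | queues: N=0 E=0 S=2 W=0
Step 7 [NS]: N:empty,E:wait,S:car5-GO,W:wait | queues: N=0 E=0 S=1 W=0
Step 8 [NS]: N:empty,E:wait,S:car8-GO,W:wait | queues: N=0 E=0 S=0 W=0
Car 7 crosses at step 5

5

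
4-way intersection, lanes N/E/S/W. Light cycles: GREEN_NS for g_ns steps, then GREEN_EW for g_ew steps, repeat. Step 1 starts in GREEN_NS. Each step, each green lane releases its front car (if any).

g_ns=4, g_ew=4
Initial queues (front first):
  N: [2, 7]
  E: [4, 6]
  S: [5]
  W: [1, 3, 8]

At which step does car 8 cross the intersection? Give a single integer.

Step 1 [NS]: N:car2-GO,E:wait,S:car5-GO,W:wait | queues: N=1 E=2 S=0 W=3
Step 2 [NS]: N:car7-GO,E:wait,S:empty,W:wait | queues: N=0 E=2 S=0 W=3
Step 3 [NS]: N:empty,E:wait,S:empty,W:wait | queues: N=0 E=2 S=0 W=3
Step 4 [NS]: N:empty,E:wait,S:empty,W:wait | queues: N=0 E=2 S=0 W=3
Step 5 [EW]: N:wait,E:car4-GO,S:wait,W:car1-GO | queues: N=0 E=1 S=0 W=2
Step 6 [EW]: N:wait,E:car6-GO,S:wait,W:car3-GO | queues: N=0 E=0 S=0 W=1
Step 7 [EW]: N:wait,E:empty,S:wait,W:car8-GO | queues: N=0 E=0 S=0 W=0
Car 8 crosses at step 7

7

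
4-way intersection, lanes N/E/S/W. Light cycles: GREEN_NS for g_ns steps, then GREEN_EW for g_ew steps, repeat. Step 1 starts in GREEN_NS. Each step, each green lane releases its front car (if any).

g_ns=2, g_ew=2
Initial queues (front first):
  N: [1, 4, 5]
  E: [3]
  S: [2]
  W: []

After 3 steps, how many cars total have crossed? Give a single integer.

Step 1 [NS]: N:car1-GO,E:wait,S:car2-GO,W:wait | queues: N=2 E=1 S=0 W=0
Step 2 [NS]: N:car4-GO,E:wait,S:empty,W:wait | queues: N=1 E=1 S=0 W=0
Step 3 [EW]: N:wait,E:car3-GO,S:wait,W:empty | queues: N=1 E=0 S=0 W=0
Cars crossed by step 3: 4

Answer: 4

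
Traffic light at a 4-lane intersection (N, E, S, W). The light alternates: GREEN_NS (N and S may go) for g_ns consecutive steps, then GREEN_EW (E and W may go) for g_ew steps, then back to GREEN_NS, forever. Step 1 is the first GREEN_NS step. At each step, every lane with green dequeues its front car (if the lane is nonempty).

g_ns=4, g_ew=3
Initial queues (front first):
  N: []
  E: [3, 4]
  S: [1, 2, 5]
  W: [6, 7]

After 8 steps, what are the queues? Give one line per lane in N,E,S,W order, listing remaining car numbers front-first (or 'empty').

Step 1 [NS]: N:empty,E:wait,S:car1-GO,W:wait | queues: N=0 E=2 S=2 W=2
Step 2 [NS]: N:empty,E:wait,S:car2-GO,W:wait | queues: N=0 E=2 S=1 W=2
Step 3 [NS]: N:empty,E:wait,S:car5-GO,W:wait | queues: N=0 E=2 S=0 W=2
Step 4 [NS]: N:empty,E:wait,S:empty,W:wait | queues: N=0 E=2 S=0 W=2
Step 5 [EW]: N:wait,E:car3-GO,S:wait,W:car6-GO | queues: N=0 E=1 S=0 W=1
Step 6 [EW]: N:wait,E:car4-GO,S:wait,W:car7-GO | queues: N=0 E=0 S=0 W=0

N: empty
E: empty
S: empty
W: empty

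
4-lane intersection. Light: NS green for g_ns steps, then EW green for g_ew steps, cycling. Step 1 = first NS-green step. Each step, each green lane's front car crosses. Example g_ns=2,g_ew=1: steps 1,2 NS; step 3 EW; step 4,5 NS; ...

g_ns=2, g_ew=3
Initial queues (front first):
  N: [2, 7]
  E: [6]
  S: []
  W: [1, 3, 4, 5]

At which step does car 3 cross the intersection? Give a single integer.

Step 1 [NS]: N:car2-GO,E:wait,S:empty,W:wait | queues: N=1 E=1 S=0 W=4
Step 2 [NS]: N:car7-GO,E:wait,S:empty,W:wait | queues: N=0 E=1 S=0 W=4
Step 3 [EW]: N:wait,E:car6-GO,S:wait,W:car1-GO | queues: N=0 E=0 S=0 W=3
Step 4 [EW]: N:wait,E:empty,S:wait,W:car3-GO | queues: N=0 E=0 S=0 W=2
Step 5 [EW]: N:wait,E:empty,S:wait,W:car4-GO | queues: N=0 E=0 S=0 W=1
Step 6 [NS]: N:empty,E:wait,S:empty,W:wait | queues: N=0 E=0 S=0 W=1
Step 7 [NS]: N:empty,E:wait,S:empty,W:wait | queues: N=0 E=0 S=0 W=1
Step 8 [EW]: N:wait,E:empty,S:wait,W:car5-GO | queues: N=0 E=0 S=0 W=0
Car 3 crosses at step 4

4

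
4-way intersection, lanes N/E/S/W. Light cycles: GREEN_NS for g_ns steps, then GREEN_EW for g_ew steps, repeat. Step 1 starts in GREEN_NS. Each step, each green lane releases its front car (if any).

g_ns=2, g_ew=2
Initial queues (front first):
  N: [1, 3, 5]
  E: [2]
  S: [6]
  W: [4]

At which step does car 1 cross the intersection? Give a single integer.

Step 1 [NS]: N:car1-GO,E:wait,S:car6-GO,W:wait | queues: N=2 E=1 S=0 W=1
Step 2 [NS]: N:car3-GO,E:wait,S:empty,W:wait | queues: N=1 E=1 S=0 W=1
Step 3 [EW]: N:wait,E:car2-GO,S:wait,W:car4-GO | queues: N=1 E=0 S=0 W=0
Step 4 [EW]: N:wait,E:empty,S:wait,W:empty | queues: N=1 E=0 S=0 W=0
Step 5 [NS]: N:car5-GO,E:wait,S:empty,W:wait | queues: N=0 E=0 S=0 W=0
Car 1 crosses at step 1

1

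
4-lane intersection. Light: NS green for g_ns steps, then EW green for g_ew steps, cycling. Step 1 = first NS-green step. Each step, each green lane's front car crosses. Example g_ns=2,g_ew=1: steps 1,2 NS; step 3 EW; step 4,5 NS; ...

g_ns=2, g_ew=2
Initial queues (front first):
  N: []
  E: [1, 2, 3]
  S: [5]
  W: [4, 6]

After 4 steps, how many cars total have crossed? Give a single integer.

Answer: 5

Derivation:
Step 1 [NS]: N:empty,E:wait,S:car5-GO,W:wait | queues: N=0 E=3 S=0 W=2
Step 2 [NS]: N:empty,E:wait,S:empty,W:wait | queues: N=0 E=3 S=0 W=2
Step 3 [EW]: N:wait,E:car1-GO,S:wait,W:car4-GO | queues: N=0 E=2 S=0 W=1
Step 4 [EW]: N:wait,E:car2-GO,S:wait,W:car6-GO | queues: N=0 E=1 S=0 W=0
Cars crossed by step 4: 5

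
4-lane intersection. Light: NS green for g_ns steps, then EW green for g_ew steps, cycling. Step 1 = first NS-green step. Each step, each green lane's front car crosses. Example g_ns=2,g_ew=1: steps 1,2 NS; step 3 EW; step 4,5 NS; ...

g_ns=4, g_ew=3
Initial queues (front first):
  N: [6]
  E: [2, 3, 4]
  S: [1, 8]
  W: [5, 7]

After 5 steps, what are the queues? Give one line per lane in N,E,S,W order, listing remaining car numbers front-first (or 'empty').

Step 1 [NS]: N:car6-GO,E:wait,S:car1-GO,W:wait | queues: N=0 E=3 S=1 W=2
Step 2 [NS]: N:empty,E:wait,S:car8-GO,W:wait | queues: N=0 E=3 S=0 W=2
Step 3 [NS]: N:empty,E:wait,S:empty,W:wait | queues: N=0 E=3 S=0 W=2
Step 4 [NS]: N:empty,E:wait,S:empty,W:wait | queues: N=0 E=3 S=0 W=2
Step 5 [EW]: N:wait,E:car2-GO,S:wait,W:car5-GO | queues: N=0 E=2 S=0 W=1

N: empty
E: 3 4
S: empty
W: 7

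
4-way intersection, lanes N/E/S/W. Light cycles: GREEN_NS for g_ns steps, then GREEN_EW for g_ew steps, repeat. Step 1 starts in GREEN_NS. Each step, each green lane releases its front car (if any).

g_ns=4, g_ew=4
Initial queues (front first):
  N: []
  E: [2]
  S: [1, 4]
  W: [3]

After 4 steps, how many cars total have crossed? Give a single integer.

Step 1 [NS]: N:empty,E:wait,S:car1-GO,W:wait | queues: N=0 E=1 S=1 W=1
Step 2 [NS]: N:empty,E:wait,S:car4-GO,W:wait | queues: N=0 E=1 S=0 W=1
Step 3 [NS]: N:empty,E:wait,S:empty,W:wait | queues: N=0 E=1 S=0 W=1
Step 4 [NS]: N:empty,E:wait,S:empty,W:wait | queues: N=0 E=1 S=0 W=1
Cars crossed by step 4: 2

Answer: 2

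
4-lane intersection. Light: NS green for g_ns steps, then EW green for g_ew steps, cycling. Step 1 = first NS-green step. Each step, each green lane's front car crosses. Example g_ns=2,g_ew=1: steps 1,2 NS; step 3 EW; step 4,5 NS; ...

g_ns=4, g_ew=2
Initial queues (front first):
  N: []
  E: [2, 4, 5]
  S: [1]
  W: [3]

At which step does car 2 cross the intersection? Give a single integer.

Step 1 [NS]: N:empty,E:wait,S:car1-GO,W:wait | queues: N=0 E=3 S=0 W=1
Step 2 [NS]: N:empty,E:wait,S:empty,W:wait | queues: N=0 E=3 S=0 W=1
Step 3 [NS]: N:empty,E:wait,S:empty,W:wait | queues: N=0 E=3 S=0 W=1
Step 4 [NS]: N:empty,E:wait,S:empty,W:wait | queues: N=0 E=3 S=0 W=1
Step 5 [EW]: N:wait,E:car2-GO,S:wait,W:car3-GO | queues: N=0 E=2 S=0 W=0
Step 6 [EW]: N:wait,E:car4-GO,S:wait,W:empty | queues: N=0 E=1 S=0 W=0
Step 7 [NS]: N:empty,E:wait,S:empty,W:wait | queues: N=0 E=1 S=0 W=0
Step 8 [NS]: N:empty,E:wait,S:empty,W:wait | queues: N=0 E=1 S=0 W=0
Step 9 [NS]: N:empty,E:wait,S:empty,W:wait | queues: N=0 E=1 S=0 W=0
Step 10 [NS]: N:empty,E:wait,S:empty,W:wait | queues: N=0 E=1 S=0 W=0
Step 11 [EW]: N:wait,E:car5-GO,S:wait,W:empty | queues: N=0 E=0 S=0 W=0
Car 2 crosses at step 5

5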